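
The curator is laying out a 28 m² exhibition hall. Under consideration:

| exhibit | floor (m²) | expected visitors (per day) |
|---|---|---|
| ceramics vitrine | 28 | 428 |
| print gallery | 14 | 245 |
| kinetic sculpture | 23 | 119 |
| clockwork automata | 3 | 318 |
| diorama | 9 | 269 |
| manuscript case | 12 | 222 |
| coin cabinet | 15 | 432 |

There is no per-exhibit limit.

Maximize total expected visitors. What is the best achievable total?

2862

9×clockwork automata uses 27 of the 28 m² and totals 2862.
Every other selection either busts 28 m² or fails to beat 2862.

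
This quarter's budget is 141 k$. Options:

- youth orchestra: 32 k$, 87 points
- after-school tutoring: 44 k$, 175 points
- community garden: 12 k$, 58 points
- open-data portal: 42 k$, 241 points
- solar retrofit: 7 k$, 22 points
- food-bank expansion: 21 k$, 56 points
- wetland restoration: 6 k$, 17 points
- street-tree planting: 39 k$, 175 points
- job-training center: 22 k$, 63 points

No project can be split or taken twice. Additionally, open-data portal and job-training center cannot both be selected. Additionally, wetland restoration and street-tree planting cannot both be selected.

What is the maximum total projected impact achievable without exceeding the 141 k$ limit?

Density check — open-data portal 5.74, community garden 4.83, street-tree planting 4.49 are the best per k$.
Best packing: after-school tutoring + community garden + open-data portal + street-tree planting — 137 k$, 649 total.

649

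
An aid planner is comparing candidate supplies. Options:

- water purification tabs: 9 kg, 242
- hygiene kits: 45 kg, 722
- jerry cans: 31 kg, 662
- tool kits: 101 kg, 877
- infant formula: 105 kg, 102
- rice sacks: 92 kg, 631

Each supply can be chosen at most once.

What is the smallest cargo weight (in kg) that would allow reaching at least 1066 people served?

76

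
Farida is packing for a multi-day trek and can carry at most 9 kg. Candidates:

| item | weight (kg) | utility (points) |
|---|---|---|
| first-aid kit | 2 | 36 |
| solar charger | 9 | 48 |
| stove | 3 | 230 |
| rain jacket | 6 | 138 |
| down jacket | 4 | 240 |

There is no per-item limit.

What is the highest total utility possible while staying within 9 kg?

690

By utility per kg: stove 76.67, down jacket 60.00, rain jacket 23.00, first-aid kit 18.00 lead.
Taking 3×stove: 9 kg used, 690 in utility.
Nothing else within 9 kg beats 690.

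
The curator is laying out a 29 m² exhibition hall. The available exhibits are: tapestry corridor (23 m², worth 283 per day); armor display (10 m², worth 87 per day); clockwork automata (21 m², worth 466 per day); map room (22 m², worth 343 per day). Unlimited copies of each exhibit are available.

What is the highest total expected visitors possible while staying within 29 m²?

The ratio ordering already packs tightly: clockwork automata, 21 m², 466.

466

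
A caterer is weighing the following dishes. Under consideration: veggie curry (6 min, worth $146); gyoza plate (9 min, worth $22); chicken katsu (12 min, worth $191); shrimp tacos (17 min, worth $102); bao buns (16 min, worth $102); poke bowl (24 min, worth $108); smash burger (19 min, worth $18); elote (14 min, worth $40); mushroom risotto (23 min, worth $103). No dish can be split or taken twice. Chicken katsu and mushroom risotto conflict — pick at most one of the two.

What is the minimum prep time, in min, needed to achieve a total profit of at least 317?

18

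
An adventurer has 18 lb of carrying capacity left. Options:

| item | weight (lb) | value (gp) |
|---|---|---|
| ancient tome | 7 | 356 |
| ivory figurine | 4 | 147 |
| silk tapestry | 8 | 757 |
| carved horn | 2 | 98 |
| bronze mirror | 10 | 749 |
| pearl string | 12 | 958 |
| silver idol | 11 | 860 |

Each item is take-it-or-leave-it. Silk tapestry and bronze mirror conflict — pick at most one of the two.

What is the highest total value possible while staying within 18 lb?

1216

Density check — silk tapestry 94.62, pearl string 79.83, silver idol 78.18, bronze mirror 74.90 are the best per lb.
Taking ancient tome + silver idol: 18 lb used, 1216 in value.
No other feasible combination exceeds 1216.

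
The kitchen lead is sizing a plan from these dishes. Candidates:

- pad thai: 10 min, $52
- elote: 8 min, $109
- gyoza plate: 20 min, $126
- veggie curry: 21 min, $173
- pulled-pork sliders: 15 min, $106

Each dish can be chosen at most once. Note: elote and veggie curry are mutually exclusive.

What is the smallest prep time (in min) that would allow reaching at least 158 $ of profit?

18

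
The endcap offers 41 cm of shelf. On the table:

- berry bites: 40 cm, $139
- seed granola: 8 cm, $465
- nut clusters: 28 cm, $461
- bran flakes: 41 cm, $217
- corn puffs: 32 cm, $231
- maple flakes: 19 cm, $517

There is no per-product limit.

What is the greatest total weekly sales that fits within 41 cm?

2325

5×seed granola uses 40 of the 41 cm and totals 2325.
Every other selection either busts 41 cm or fails to beat 2325.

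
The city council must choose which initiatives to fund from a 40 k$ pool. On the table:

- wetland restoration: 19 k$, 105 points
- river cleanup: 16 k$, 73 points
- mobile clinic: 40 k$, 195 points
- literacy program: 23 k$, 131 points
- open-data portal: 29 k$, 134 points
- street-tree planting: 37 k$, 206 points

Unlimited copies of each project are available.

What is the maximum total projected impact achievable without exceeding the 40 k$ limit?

210

By projected impact per k$: literacy program 5.70, street-tree planting 5.57, wetland restoration 5.53 lead.
Filling by ratio: river cleanup + literacy program for 204, with 1 k$ left unused.
Replace river cleanup and literacy program with 2×wetland restoration: the trade gains 6 net, giving 210 at 38 k$.
The spare 2 k$ is too small for any remaining project, and no exchange beats 210.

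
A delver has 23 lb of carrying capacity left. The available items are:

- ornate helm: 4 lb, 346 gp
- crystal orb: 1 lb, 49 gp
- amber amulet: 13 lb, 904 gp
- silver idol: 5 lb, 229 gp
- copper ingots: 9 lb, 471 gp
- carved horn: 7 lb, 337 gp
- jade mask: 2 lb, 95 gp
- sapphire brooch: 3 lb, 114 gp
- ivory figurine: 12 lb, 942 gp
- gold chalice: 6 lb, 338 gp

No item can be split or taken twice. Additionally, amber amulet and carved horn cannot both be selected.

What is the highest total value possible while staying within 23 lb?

1675

The ratio ordering already packs tightly: ornate helm + crystal orb + ivory figurine + gold chalice, 23 lb, 1675.
That's the maximum — no feasible swap from here does better than 1675.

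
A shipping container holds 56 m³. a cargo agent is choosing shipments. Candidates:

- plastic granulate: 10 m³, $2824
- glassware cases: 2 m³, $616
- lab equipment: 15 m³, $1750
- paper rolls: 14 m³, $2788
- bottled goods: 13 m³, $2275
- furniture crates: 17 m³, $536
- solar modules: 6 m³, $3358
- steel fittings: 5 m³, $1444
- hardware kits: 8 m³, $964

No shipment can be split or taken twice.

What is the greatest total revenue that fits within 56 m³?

13653

By revenue per m³: solar modules 559.67, glassware cases 308.00, steel fittings 288.80 lead.
Greedy by ratio would take plastic granulate + glassware cases + paper rolls + bottled goods + solar modules + steel fittings: 50 m³ used, total 13305.
Replace glassware cases with hardware kits: the trade gains 348 net, giving 13653 at 56 m³.
An exhaustive check of the 512 subsets confirms 13653.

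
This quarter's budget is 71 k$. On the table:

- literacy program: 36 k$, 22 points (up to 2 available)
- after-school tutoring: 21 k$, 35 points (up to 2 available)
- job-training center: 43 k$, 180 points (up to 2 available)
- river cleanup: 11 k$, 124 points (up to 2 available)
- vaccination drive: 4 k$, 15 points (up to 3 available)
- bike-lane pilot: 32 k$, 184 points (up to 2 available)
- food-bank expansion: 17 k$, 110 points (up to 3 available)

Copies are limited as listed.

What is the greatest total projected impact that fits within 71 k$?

542

Taking the top-ratio projects first gives 2×river cleanup + 3×vaccination drive + 2×food-bank expansion for 513 (68 k$).
Replace 3×vaccination drive and food-bank expansion with bike-lane pilot: the trade gains 29 net, giving 542 at 71 k$.
Every other selection either busts 71 k$ or exceeds an availability limit or fails to beat 542.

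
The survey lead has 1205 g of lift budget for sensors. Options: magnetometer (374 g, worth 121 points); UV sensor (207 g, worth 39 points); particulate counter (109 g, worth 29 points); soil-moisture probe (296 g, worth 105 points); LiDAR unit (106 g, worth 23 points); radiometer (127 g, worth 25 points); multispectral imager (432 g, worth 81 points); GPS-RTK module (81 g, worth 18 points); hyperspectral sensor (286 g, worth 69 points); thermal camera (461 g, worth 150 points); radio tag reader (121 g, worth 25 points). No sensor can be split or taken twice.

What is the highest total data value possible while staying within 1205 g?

376

Magnetometer + soil-moisture probe + thermal camera uses 1131 of the 1205 g and totals 376.
No other feasible combination exceeds 376.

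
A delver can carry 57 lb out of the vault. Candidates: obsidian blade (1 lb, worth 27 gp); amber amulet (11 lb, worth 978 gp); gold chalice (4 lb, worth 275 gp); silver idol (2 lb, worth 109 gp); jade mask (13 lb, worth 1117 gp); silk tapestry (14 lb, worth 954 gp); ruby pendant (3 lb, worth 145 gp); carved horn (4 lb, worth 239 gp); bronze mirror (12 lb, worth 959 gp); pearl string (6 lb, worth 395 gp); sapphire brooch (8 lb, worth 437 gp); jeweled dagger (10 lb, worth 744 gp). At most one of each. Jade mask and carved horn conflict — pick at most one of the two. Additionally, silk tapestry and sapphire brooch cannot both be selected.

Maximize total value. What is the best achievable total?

4495

Density check — amber amulet 88.91, jade mask 85.92, bronze mirror 79.92 are the best per lb.
Best packing: obsidian blade + amber amulet + gold chalice + jade mask + bronze mirror + pearl string + jeweled dagger — 57 lb, 4495 total.
Next best is amber amulet + gold chalice + jade mask + bronze mirror + pearl string + jeweled dagger at 4468 (56 lb) — short by 27.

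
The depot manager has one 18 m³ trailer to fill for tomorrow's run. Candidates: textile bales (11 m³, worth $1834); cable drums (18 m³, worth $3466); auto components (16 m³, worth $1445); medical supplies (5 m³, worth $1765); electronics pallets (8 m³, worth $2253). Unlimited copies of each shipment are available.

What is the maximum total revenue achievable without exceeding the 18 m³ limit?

By revenue per m³: medical supplies 353.00, electronics pallets 281.62, cable drums 192.56, textile bales 166.73 lead.
Filling by ratio: 3×medical supplies for 5295, with 3 m³ left unused.
Dropping medical supplies frees 5 m³; slotting in electronics pallets (8 m³) lifts the total to 5783 at 18 m³.

5783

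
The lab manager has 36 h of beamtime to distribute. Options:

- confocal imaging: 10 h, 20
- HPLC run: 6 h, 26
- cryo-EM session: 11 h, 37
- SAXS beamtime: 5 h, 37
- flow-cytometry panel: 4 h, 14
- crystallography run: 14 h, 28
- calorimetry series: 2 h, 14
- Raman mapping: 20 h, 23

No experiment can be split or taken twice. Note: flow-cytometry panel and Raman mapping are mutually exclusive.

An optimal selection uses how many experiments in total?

The maximum expected citations within 36 h is 134.
For example confocal imaging + HPLC run + cryo-EM session + SAXS beamtime + flow-cytometry panel achieves it, using 36 h.
Any selection reaching 134 contains exactly 5 experiments.

5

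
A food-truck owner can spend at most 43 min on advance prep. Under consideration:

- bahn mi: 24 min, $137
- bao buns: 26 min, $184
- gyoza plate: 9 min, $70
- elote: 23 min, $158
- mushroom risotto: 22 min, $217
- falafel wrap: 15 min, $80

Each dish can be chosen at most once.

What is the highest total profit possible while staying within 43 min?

297

Ranking by ratio (profit/min): mushroom risotto 9.86, gyoza plate 7.78, bao buns 7.08.
A density-first pass picks gyoza plate + mushroom risotto — 287 at 31 min.
The 9 min tied up in gyoza plate is better spent on falafel wrap — total rises to 297 (37 min).
Every other selection either busts 43 min or fails to beat 297.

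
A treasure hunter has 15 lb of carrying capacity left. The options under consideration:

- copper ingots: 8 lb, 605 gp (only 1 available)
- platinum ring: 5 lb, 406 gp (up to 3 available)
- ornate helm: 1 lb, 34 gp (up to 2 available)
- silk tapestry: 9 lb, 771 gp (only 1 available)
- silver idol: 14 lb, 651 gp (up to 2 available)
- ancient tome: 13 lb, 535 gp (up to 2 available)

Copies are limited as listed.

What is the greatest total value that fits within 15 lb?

1218

Greedy by ratio would take platinum ring + ornate helm + silk tapestry: 15 lb used, total 1211.
Replace ornate helm and silk tapestry with 2×platinum ring: the trade gains 7 net, giving 1218 at 15 lb.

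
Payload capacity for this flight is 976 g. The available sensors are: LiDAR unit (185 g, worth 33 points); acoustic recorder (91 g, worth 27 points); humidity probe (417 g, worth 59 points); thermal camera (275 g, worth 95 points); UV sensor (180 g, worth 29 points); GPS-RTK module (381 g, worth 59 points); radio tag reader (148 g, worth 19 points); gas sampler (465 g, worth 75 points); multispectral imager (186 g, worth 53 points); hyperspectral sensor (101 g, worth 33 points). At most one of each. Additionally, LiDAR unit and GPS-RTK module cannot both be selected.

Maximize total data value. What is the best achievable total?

Density check — thermal camera 0.35, hyperspectral sensor 0.33, acoustic recorder 0.30 are the best per g.
The ratio heuristic lands on LiDAR unit + acoustic recorder + thermal camera + multispectral imager + hyperspectral sensor (241) but leaves 138 g idle.
Dropping acoustic recorder frees 91 g; slotting in UV sensor (180 g) lifts the total to 243 at 927 g.

243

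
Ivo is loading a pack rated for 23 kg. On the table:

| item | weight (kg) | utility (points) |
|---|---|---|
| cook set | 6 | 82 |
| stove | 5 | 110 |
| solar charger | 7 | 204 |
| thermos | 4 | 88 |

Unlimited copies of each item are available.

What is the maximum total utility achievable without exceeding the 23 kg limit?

612

Best packing: 3×solar charger — 21 kg, 612 total.
Nothing else within 23 kg beats 612.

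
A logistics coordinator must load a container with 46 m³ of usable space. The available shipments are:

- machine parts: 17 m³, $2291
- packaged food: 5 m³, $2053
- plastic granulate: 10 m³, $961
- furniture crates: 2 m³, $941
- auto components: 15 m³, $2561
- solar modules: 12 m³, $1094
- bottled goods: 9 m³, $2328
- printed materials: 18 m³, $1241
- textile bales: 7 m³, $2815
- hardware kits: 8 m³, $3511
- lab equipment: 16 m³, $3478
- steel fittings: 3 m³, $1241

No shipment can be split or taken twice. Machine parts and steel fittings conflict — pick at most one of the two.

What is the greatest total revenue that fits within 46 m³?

14314

Density check — furniture crates 470.50, hardware kits 438.88, steel fittings 413.67 are the best per m³.
Filling by ratio: packaged food + plastic granulate + furniture crates + bottled goods + textile bales + hardware kits + steel fittings for 13850, with 2 m³ left unused.
The 15 m³ tied up in packaged food and plastic granulate is better spent on lab equipment — total rises to 14314 (45 m³).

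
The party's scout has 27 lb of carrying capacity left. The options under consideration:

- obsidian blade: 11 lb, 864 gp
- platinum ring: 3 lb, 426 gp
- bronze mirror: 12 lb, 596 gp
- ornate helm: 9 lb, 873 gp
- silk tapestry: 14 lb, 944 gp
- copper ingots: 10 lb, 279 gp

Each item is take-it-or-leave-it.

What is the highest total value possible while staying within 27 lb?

2243

Filling by ratio: obsidian blade + platinum ring + ornate helm for 2163, with 4 lb left unused.
Replace obsidian blade with silk tapestry: the trade gains 80 net, giving 2243 at 26 lb.
Nothing else within 27 lb beats 2243.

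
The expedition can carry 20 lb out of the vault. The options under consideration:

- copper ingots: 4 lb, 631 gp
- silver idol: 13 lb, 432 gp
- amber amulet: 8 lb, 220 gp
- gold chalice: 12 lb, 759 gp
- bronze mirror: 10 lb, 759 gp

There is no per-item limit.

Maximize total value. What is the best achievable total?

5×copper ingots uses 20 of the 20 lb and totals 3155.
No other feasible combination exceeds 3155.

3155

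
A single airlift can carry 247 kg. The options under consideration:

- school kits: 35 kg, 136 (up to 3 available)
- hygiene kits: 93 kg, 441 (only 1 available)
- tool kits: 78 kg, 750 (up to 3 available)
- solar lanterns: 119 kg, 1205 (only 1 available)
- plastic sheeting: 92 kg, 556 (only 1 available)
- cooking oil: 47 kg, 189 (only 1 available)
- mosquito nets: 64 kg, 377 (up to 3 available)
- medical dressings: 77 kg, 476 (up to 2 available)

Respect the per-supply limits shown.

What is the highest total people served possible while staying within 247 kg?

2250

Density check — solar lanterns 10.13, tool kits 9.62, medical dressings 6.18 are the best per kg.
Greedy by ratio would take tool kits + solar lanterns + cooking oil: 244 kg used, total 2144.
Dropping solar lanterns and cooking oil frees 166 kg; slotting in 2×tool kits (156 kg) lifts the total to 2250 at 234 kg.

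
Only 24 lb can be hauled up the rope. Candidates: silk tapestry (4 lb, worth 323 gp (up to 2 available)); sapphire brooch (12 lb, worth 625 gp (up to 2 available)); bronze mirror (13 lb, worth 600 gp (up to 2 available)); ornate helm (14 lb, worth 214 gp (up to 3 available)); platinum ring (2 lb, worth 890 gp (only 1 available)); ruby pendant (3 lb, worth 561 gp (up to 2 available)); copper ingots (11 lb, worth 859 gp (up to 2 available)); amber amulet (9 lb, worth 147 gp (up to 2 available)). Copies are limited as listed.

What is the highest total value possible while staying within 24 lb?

3194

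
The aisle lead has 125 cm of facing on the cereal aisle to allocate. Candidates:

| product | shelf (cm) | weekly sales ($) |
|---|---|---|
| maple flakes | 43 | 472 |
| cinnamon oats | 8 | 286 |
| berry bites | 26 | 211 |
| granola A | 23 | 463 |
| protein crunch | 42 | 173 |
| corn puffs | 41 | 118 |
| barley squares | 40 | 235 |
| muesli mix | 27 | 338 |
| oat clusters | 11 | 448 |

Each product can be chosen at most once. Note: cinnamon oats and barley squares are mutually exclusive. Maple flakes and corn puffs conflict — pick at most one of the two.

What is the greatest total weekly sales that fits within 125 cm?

Taking maple flakes + cinnamon oats + granola A + muesli mix + oat clusters: 112 cm used, 2007 in weekly sales.

2007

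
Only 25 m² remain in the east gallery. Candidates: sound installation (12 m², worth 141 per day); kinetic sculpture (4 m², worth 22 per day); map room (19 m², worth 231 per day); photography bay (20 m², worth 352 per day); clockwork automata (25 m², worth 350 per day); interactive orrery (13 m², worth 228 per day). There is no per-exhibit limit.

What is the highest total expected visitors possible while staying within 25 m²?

Ranking by ratio (expected visitors/m²): photography bay 17.60, interactive orrery 17.54, clockwork automata 14.00, map room 12.16.
Taking kinetic sculpture + photography bay: 24 m² used, 374 in expected visitors.
Every other selection either busts 25 m² or fails to beat 374.

374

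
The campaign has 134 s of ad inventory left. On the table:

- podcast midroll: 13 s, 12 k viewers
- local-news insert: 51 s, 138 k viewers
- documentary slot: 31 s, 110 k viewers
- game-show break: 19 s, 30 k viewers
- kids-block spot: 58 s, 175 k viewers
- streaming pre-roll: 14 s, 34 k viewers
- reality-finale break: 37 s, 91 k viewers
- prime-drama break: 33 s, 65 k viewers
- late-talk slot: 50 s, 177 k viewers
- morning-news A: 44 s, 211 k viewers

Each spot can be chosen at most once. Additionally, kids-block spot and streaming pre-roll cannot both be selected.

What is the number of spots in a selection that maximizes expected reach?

3

Best achievable expected reach is 498.
One optimal bundle: documentary slot + late-talk slot + morning-news A (125 s).
Any selection reaching 498 contains exactly 3 spots.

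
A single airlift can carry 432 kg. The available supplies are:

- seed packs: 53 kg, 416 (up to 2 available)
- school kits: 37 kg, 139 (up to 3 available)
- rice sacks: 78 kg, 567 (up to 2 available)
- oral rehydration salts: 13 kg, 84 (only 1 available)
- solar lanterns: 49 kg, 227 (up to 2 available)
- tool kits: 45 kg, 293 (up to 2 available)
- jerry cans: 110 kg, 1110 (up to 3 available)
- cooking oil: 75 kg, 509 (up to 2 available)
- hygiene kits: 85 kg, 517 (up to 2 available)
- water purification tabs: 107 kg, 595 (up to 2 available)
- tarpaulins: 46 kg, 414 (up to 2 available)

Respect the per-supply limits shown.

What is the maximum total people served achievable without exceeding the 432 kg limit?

4160

Filling by ratio: 3×jerry cans + 2×tarpaulins for 4158, with 10 kg left unused.
Replace tarpaulins with seed packs: the trade gains 2 net, giving 4160 at 429 kg.
The spare 3 kg is too small for any remaining supply, and no exchange beats 4160.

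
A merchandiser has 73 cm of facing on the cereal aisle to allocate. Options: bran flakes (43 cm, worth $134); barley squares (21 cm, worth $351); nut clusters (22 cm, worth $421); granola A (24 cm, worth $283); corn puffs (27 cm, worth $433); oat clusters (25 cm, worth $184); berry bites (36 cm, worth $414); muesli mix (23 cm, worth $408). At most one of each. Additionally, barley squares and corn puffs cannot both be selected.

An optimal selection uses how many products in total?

3

The maximum weekly sales within 73 cm is 1262.
One optimal bundle: nut clusters + corn puffs + muesli mix (72 cm).
Every optimal selection uses 3 products.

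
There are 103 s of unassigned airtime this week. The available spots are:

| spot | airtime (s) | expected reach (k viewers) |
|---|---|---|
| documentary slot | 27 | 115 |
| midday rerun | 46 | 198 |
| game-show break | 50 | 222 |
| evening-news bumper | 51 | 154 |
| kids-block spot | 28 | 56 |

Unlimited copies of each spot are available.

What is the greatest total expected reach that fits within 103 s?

The ratio ordering already packs tightly: 2×game-show break, 100 s, 444.
That's the maximum — no swap from here does better than 444.

444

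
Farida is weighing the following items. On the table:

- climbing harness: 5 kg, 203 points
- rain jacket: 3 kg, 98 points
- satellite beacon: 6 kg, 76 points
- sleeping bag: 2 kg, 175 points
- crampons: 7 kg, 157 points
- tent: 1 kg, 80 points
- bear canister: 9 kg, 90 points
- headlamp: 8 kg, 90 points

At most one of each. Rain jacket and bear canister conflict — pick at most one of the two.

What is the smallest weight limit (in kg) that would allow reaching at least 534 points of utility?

11

Look for the lowest-weight combination reaching 534.
Taking climbing harness + rain jacket + sleeping bag + tent gives 556 (≥ 534) for 11 kg.
Below 11 kg the best achievable stays under 534.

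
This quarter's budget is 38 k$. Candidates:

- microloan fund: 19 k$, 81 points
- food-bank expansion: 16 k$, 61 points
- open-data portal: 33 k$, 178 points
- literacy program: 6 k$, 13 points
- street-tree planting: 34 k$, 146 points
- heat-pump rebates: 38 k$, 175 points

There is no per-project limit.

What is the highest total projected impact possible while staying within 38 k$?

178

Best packing: open-data portal — 33 k$, 178 total.
That's the maximum — no swap from here does better than 178.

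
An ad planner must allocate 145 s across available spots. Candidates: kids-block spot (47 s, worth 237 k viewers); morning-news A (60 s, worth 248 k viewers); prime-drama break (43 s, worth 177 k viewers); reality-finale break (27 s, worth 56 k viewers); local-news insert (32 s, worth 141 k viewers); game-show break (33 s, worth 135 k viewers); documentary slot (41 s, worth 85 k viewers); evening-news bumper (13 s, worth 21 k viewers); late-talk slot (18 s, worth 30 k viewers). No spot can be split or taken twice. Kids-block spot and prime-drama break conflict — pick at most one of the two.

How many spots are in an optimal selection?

Optimal total is 626.
kids-block spot + morning-news A + local-news insert hits 626 at 139 s.
Any selection reaching 626 contains exactly 3 spots.

3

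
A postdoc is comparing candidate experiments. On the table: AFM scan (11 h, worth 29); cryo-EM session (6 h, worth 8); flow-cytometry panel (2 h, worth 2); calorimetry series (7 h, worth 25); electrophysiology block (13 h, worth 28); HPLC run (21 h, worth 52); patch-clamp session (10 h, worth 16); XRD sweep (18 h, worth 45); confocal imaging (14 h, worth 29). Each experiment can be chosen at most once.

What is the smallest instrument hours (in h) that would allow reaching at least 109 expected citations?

44

Look for the lowest-instrument combination reaching 109.
AFM scan + cryo-EM session + flow-cytometry panel + calorimetry series + XRD sweep reaches 109 using 44 h.
No combination under 44 h hits 109.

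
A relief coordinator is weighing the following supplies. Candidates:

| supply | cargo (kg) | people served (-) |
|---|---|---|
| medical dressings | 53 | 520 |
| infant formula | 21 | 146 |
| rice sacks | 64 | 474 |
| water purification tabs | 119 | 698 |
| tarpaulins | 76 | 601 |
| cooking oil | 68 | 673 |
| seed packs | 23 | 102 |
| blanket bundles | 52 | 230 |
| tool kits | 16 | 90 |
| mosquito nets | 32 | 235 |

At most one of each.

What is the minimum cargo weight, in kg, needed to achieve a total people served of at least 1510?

Look for the lowest-cargo combination reaching 1510.
Taking medical dressings + cooking oil + tool kits + mosquito nets gives 1518 (≥ 1510) for 169 kg.
Below 169 kg the best achievable stays under 1510.

169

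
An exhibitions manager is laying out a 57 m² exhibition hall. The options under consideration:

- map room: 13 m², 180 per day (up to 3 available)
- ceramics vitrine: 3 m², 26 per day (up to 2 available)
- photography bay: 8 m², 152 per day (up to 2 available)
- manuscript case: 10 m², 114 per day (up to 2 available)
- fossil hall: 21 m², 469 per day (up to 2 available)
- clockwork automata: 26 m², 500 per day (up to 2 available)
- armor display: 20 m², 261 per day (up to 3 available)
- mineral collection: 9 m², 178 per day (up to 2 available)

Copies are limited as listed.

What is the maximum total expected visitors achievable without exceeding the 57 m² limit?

By expected visitors per m²: fossil hall 22.33, mineral collection 19.78, clockwork automata 19.23 lead.
Best packing: 2×ceramics vitrine + 2×fossil hall + mineral collection — 57 m², 1168 total.
Every other selection either busts 57 m² or exceeds an availability limit or fails to beat 1168.

1168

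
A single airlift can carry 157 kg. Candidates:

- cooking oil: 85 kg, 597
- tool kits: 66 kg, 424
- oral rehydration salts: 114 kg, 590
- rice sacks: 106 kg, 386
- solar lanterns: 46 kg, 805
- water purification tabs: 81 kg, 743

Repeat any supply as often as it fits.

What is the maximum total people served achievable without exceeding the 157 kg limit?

Ranking by ratio (people served/kg): solar lanterns 17.50, water purification tabs 9.17, cooking oil 7.02, tool kits 6.42.
The ratio ordering already packs tightly: 3×solar lanterns, 138 kg, 2415.
Nothing else within 157 kg beats 2415.

2415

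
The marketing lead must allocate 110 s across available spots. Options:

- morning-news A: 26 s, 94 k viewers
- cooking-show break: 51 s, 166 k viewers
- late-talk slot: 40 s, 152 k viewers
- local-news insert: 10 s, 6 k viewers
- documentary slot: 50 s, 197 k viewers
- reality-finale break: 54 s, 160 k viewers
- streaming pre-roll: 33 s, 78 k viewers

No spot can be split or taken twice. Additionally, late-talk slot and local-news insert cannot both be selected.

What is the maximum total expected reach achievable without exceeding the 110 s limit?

369

Morning-news A + documentary slot + streaming pre-roll uses 109 of the 110 s and totals 369.
No other feasible combination exceeds 369.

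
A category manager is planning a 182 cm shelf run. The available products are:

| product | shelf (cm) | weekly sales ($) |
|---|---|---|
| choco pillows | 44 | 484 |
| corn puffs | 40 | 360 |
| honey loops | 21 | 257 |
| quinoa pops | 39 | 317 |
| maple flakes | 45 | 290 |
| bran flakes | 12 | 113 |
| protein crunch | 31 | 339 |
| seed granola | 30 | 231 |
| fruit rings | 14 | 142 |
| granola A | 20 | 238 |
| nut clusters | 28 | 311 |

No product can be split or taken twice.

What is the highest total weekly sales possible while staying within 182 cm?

1933

By weekly sales per cm: honey loops 12.24, granola A 11.90, nut clusters 11.11, choco pillows 11.00 lead.
Taking the top-ratio products first gives choco pillows + honey loops + bran flakes + protein crunch + fruit rings + granola A + nut clusters for 1884 (170 cm).
Replace nut clusters with corn puffs: the trade gains 49 net, giving 1933 at 182 cm.
The closest alternative, choco pillows + corn puffs + honey loops + bran flakes + fruit rings + granola A + nut clusters, reaches only 1905.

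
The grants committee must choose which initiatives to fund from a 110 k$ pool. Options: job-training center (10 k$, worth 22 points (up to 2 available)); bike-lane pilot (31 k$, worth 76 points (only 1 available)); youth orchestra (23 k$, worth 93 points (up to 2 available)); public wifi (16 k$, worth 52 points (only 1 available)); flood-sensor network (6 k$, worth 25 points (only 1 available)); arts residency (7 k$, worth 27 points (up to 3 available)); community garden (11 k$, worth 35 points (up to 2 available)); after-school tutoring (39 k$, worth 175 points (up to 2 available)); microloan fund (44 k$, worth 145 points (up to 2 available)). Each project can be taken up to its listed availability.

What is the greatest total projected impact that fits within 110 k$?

470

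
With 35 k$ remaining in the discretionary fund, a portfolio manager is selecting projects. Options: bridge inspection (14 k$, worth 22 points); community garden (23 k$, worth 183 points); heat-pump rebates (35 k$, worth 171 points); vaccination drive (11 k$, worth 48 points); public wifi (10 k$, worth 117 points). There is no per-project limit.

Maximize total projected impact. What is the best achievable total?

Best packing: 3×public wifi — 30 k$, 351 total.
Nothing else within 35 k$ beats 351.

351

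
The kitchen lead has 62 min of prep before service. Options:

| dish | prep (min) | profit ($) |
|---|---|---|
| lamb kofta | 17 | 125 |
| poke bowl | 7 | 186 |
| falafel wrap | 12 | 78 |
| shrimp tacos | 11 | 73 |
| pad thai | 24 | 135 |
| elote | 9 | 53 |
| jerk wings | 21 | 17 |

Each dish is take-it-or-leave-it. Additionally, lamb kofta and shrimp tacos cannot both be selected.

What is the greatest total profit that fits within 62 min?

524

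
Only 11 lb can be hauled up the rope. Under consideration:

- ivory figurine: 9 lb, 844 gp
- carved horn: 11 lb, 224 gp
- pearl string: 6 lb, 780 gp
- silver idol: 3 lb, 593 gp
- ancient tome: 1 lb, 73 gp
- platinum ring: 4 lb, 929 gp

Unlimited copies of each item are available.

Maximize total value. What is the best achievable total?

Best packing: silver idol + 2×platinum ring — 11 lb, 2451 total.

2451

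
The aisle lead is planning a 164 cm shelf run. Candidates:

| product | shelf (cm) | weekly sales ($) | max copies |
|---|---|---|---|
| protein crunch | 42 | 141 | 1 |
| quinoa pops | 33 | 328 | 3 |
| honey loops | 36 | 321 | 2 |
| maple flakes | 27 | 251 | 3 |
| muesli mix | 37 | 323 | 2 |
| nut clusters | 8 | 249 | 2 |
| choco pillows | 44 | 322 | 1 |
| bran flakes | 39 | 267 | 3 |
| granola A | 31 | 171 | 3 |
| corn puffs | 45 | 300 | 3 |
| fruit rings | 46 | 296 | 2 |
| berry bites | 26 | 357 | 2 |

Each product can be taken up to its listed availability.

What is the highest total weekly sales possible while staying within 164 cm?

2119

2×quinoa pops + maple flakes + 2×nut clusters + 2×berry bites uses 161 of the 164 cm and totals 2119.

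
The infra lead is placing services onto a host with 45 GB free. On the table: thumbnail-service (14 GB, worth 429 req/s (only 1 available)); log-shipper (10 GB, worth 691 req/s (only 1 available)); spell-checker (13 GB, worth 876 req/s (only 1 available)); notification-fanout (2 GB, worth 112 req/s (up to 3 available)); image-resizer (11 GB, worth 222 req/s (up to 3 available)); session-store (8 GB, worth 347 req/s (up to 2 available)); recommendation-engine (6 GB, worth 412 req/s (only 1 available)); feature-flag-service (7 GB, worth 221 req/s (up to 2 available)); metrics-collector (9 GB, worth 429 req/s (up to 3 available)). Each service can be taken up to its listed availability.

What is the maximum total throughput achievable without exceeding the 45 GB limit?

Taking log-shipper + spell-checker + 3×notification-fanout + recommendation-engine + metrics-collector: 44 GB used, 2744 in throughput.
No other feasible combination exceeds 2744.

2744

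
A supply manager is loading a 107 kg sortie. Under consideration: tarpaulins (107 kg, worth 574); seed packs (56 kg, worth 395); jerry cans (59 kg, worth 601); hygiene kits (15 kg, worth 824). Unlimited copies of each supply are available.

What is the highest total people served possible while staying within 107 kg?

5768

Best packing: 7×hygiene kits — 105 kg, 5768 total.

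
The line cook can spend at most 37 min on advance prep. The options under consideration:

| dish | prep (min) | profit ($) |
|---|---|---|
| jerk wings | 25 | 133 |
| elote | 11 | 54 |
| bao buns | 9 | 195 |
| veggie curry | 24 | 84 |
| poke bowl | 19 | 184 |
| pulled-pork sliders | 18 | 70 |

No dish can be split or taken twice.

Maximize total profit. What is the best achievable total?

379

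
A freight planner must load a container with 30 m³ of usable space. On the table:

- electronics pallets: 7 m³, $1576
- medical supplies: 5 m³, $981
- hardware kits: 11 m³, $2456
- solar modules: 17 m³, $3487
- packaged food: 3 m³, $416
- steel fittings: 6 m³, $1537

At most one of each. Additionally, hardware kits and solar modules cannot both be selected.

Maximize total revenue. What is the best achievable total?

6600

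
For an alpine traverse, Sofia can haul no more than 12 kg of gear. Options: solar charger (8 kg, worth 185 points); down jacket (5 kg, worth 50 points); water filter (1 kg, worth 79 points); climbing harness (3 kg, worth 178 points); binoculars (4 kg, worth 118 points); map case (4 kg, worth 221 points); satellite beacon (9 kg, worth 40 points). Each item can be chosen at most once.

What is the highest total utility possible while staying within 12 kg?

596

Water filter + climbing harness + binoculars + map case uses 12 of the 12 kg and totals 596.
Next best is climbing harness + binoculars + map case at 517 (11 kg) — short by 79.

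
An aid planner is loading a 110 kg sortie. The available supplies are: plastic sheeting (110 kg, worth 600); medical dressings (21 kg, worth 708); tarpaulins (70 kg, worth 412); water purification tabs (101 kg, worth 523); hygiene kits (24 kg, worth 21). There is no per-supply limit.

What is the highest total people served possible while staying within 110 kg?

By people served per kg: medical dressings 33.71, tarpaulins 5.89, plastic sheeting 5.45 lead.
5×medical dressings uses 105 of the 110 kg and totals 3540.

3540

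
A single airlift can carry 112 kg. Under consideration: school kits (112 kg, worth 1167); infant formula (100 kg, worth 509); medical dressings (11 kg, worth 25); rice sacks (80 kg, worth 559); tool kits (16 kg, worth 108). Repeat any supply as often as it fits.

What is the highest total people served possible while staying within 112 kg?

Taking school kits: 112 kg used, 1167 in people served.
Nothing else within 112 kg beats 1167.

1167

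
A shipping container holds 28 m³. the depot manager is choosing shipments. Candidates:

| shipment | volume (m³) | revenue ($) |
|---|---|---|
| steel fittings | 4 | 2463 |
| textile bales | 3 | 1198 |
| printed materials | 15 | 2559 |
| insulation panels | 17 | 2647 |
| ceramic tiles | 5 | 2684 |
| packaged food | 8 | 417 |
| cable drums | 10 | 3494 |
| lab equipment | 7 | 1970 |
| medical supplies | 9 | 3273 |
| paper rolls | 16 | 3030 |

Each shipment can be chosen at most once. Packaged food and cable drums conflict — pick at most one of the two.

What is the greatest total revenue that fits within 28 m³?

11914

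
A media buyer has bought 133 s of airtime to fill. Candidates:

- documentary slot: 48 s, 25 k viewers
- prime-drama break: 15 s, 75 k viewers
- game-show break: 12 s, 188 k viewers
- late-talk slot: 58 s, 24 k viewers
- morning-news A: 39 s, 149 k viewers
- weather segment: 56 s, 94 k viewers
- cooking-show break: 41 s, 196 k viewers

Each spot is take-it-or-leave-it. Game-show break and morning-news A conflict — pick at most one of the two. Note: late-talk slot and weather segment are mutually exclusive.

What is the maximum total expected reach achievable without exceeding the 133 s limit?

553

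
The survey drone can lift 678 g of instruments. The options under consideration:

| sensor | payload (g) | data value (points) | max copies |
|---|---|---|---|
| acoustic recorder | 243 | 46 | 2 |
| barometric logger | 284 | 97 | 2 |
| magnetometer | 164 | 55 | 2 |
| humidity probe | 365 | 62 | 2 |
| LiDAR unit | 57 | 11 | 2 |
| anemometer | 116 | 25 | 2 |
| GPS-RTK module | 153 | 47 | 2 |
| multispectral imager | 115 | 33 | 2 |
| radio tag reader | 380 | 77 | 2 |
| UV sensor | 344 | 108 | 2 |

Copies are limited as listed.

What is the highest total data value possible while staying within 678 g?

218

Ranking by ratio (data value/g): barometric logger 0.34, magnetometer 0.34, UV sensor 0.31, GPS-RTK module 0.31.
The ratio heuristic lands on 2×barometric logger + LiDAR unit (205) but leaves 53 g idle.
Replace 2×barometric logger and LiDAR unit with 2×magnetometer + UV sensor: the trade gains 13 net, giving 218 at 672 g.
Every other selection either busts 678 g or exceeds an availability limit or fails to beat 218.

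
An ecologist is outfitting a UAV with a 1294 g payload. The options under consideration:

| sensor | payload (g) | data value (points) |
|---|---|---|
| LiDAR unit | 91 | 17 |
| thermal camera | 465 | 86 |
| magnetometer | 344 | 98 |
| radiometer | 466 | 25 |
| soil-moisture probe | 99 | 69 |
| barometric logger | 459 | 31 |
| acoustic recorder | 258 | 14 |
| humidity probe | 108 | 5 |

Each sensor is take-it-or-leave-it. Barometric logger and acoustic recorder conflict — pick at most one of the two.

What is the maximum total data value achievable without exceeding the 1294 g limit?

Taking LiDAR unit + thermal camera + magnetometer + soil-moisture probe + acoustic recorder: 1257 g used, 284 in data value.
Next best is LiDAR unit + thermal camera + magnetometer + soil-moisture probe + humidity probe at 275 (1107 g) — short by 9.

284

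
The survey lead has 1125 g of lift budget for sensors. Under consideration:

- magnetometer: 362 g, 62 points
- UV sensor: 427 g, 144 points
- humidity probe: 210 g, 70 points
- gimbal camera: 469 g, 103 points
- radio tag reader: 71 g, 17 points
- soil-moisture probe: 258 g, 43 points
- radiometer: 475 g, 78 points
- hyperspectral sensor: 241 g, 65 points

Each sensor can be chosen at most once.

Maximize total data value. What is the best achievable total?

317

Filling by ratio: UV sensor + humidity probe + radio tag reader + hyperspectral sensor for 296, with 176 g left unused.
Replace radio tag reader and hyperspectral sensor with gimbal camera: the trade gains 21 net, giving 317 at 1106 g.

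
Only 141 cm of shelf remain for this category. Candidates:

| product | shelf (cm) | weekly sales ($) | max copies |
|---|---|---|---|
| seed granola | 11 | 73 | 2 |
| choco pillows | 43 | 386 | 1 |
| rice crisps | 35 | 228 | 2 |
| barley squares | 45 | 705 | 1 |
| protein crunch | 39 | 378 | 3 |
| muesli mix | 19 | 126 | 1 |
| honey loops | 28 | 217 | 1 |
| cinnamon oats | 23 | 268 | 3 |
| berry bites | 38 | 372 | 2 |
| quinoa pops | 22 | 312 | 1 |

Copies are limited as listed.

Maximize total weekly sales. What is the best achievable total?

1821

Taking barley squares + 3×cinnamon oats + quinoa pops: 136 cm used, 1821 in weekly sales.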